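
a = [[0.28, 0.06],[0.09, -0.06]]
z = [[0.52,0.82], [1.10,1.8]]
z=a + [[0.24, 0.76], [1.01, 1.86]]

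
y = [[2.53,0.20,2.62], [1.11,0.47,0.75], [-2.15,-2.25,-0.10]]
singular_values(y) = [4.46, 2.26, 0.0]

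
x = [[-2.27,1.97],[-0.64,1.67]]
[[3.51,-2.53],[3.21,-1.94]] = x @ [[0.18,0.16], [1.99,-1.1]]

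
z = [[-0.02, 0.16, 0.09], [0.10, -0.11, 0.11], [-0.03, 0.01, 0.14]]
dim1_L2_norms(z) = [0.18, 0.18, 0.14]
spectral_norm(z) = 0.21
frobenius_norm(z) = 0.30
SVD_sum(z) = [[-0.06, 0.16, 0.06], [0.03, -0.08, -0.03], [-0.02, 0.06, 0.02]] + [[0.01, -0.01, 0.04], [0.04, -0.04, 0.15], [0.03, -0.03, 0.11]] + [[0.03, 0.01, -0.01], [0.02, 0.01, -0.00], [-0.04, -0.02, 0.01]]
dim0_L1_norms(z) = [0.15, 0.28, 0.34]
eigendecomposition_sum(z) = [[-0.06+0.00j, (0.11-0j), (-0.02+0j)], [0.08-0.00j, -0.14+0.00j, 0.02-0.00j], [-0.01+0.00j, (0.01-0j), -0.00+0.00j]] + [[(0.02+0.05j), (0.02+0.03j), 0.05-0.16j], [0.01+0.03j, (0.01+0.02j), 0.04-0.10j], [-0.01+0.02j, (-0+0.02j), (0.07-0.03j)]] + [[0.02-0.05j,(0.02-0.03j),(0.05+0.16j)], [0.01-0.03j,0.01-0.02j,(0.04+0.1j)], [-0.01-0.02j,(-0-0.02j),0.07+0.03j]]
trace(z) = 0.01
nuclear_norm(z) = 0.47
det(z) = -0.00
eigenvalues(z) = [(-0.2+0j), (0.11+0.04j), (0.11-0.04j)]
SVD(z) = [[0.84, -0.2, 0.5], [-0.45, -0.78, 0.44], [0.31, -0.59, -0.74]] @ diag([0.2113466894218109, 0.20087563358225347, 0.06230214043970568]) @ [[-0.33,0.88,0.33], [-0.28,0.24,-0.93], [0.9,0.4,-0.17]]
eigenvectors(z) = [[0.63+0.00j, -0.79+0.00j, -0.79-0.00j], [-0.77+0.00j, (-0.49-0.05j), (-0.49+0.05j)], [(0.08+0j), (-0.24-0.27j), -0.24+0.27j]]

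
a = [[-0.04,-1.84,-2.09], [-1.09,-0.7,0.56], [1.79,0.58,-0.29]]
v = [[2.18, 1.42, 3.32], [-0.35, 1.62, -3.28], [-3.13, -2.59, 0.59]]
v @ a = [[4.31,  -3.08,  -4.72], [-7.62,  -2.39,  2.59], [4.0,  7.91,  4.92]]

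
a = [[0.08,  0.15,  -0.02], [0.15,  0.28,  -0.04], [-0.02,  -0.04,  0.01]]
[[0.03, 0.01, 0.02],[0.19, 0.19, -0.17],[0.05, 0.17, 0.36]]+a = [[0.11, 0.16, 0.0],[0.34, 0.47, -0.21],[0.03, 0.13, 0.37]]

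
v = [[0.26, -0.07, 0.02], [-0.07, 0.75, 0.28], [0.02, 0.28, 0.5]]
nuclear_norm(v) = 1.51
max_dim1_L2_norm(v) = 0.8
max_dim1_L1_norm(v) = 1.1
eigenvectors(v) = [[-0.86, -0.50, -0.07], [-0.32, 0.44, 0.84], [0.39, -0.75, 0.54]]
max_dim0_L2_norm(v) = 0.8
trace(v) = 1.51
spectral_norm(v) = 0.94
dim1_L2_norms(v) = [0.27, 0.8, 0.57]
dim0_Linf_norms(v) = [0.26, 0.75, 0.5]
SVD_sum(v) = [[0.0, -0.06, -0.04], [-0.06, 0.66, 0.42], [-0.04, 0.42, 0.27]] + [[0.09, -0.08, 0.13],  [-0.08, 0.07, -0.11],  [0.13, -0.11, 0.2]] + [[0.17, 0.06, -0.08], [0.06, 0.02, -0.03], [-0.08, -0.03, 0.03]]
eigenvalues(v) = [0.22, 0.35, 0.94]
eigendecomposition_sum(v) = [[0.17,0.06,-0.08], [0.06,0.02,-0.03], [-0.08,-0.03,0.03]] + [[0.09, -0.08, 0.13],[-0.08, 0.07, -0.11],[0.13, -0.11, 0.2]] + [[0.00,-0.06,-0.04], [-0.06,0.66,0.42], [-0.04,0.42,0.27]]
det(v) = 0.07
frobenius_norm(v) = 1.02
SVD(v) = [[-0.07, -0.5, -0.86], [0.84, 0.44, -0.32], [0.54, -0.75, 0.39]] @ diag([0.9350502600171292, 0.35031359009581814, 0.2246361498870528]) @ [[-0.07, 0.84, 0.54], [-0.5, 0.44, -0.75], [-0.86, -0.32, 0.39]]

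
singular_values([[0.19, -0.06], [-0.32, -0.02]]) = [0.37, 0.06]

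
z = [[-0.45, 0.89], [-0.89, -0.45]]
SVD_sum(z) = [[-0.45, 0.00], [-0.89, 0.00]] + [[0.00,  0.89], [0.0,  -0.45]]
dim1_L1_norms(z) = [1.34, 1.34]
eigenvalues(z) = [(-0.45+0.89j), (-0.45-0.89j)]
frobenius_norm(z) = 1.41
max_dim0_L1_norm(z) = 1.34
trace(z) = -0.90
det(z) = 0.99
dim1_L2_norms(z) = [1.0, 1.0]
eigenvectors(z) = [[(0.71+0j),(0.71-0j)],[0.00+0.71j,0.00-0.71j]]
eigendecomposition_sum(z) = [[-0.22+0.44j,0.44+0.22j], [-0.44-0.22j,(-0.22+0.44j)]] + [[-0.22-0.44j,(0.44-0.22j)], [(-0.44+0.22j),(-0.22-0.44j)]]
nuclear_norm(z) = 1.99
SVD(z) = [[-0.45,-0.89], [-0.89,0.45]] @ diag([0.997296345125159, 0.997296345125159]) @ [[1.0,0.00],[-0.0,-1.0]]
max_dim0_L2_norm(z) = 1.0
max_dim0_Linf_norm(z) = 0.89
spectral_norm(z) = 1.00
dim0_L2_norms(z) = [1.0, 1.0]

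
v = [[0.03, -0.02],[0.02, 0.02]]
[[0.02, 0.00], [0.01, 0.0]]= v @ [[0.67, 0.05], [0.05, 0.04]]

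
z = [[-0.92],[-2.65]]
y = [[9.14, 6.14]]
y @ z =[[-24.68]]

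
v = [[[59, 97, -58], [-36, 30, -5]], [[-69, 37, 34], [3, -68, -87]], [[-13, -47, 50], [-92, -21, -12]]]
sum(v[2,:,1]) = -68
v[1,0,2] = 34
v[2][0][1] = -47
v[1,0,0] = -69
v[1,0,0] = -69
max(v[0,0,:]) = 97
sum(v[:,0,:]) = 90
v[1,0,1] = 37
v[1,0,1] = 37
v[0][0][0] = 59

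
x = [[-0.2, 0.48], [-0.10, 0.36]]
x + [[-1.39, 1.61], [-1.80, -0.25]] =[[-1.59, 2.09], [-1.90, 0.11]]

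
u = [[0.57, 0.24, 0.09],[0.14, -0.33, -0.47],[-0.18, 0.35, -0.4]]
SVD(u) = [[-0.73,-0.63,0.27],  [0.5,-0.76,-0.41],  [0.46,-0.17,0.87]] @ diag([0.6734216066318988, 0.5704666719964638, 0.5253295307353196]) @ [[-0.64, -0.27, -0.72], [-0.76, 0.07, 0.65], [-0.12, 0.96, -0.25]]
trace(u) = -0.16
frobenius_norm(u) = 1.03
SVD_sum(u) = [[0.31, 0.13, 0.36],  [-0.22, -0.09, -0.24],  [-0.20, -0.08, -0.22]] + [[0.27,-0.03,-0.23], [0.33,-0.03,-0.28], [0.07,-0.01,-0.06]] + [[-0.02, 0.13, -0.04], [0.03, -0.21, 0.05], [-0.05, 0.44, -0.11]]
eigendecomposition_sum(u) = [[0.58+0.00j,(0.14+0j),(-0.01-0j)], [(0.12+0j),0.03+0.00j,-0.00-0.00j], [(-0.06+0j),-0.02+0.00j,0j]] + [[-0.00+0.02j, (0.05-0.05j), 0.05+0.06j],[0.01-0.06j, (-0.18+0.21j), -0.23-0.21j],[-0.06-0.01j, (0.18+0.17j), (-0.2+0.21j)]] + [[(-0-0.02j),  0.05+0.05j,  (0.05-0.06j)], [(0.01+0.06j),  (-0.18-0.21j),  -0.23+0.21j], [-0.06+0.01j,  0.18-0.17j,  -0.20-0.21j]]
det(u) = 0.20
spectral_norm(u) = 0.67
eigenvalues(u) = [(0.61+0j), (-0.38+0.43j), (-0.38-0.43j)]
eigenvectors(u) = [[0.97+0.00j,  -0.18-0.02j,  (-0.18+0.02j)], [(0.2+0j),  (0.72+0j),  (0.72-0j)], [(-0.11+0j),  (0.03-0.67j),  0.03+0.67j]]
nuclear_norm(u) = 1.77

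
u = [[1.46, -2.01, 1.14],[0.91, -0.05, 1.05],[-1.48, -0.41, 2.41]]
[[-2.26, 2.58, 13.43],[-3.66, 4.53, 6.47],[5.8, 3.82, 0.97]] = u@ [[-3.83, 1.71, 4.08], [-1.80, 1.61, -2.29], [-0.25, 2.91, 2.52]]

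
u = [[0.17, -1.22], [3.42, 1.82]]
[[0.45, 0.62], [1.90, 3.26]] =u @[[0.70, 1.14], [-0.27, -0.35]]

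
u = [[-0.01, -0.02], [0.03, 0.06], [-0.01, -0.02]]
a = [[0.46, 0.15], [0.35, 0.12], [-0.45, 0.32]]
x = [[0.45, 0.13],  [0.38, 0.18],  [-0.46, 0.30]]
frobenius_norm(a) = 0.82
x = u + a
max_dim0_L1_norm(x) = 1.29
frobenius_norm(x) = 0.84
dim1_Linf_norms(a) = [0.46, 0.35, 0.45]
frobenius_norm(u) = 0.07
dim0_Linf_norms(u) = [0.03, 0.06]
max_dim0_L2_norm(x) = 0.75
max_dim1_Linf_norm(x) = 0.46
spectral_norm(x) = 0.75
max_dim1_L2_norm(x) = 0.55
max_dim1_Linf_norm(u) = 0.06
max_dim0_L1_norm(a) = 1.26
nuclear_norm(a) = 1.10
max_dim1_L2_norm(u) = 0.07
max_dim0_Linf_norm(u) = 0.06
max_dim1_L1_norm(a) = 0.77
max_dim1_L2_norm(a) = 0.55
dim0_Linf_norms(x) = [0.46, 0.3]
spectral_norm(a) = 0.73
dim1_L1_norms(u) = [0.03, 0.09, 0.03]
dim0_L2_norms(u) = [0.03, 0.07]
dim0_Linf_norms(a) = [0.46, 0.32]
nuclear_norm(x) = 1.12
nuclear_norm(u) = 0.07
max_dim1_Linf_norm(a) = 0.46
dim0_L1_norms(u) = [0.05, 0.1]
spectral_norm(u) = 0.07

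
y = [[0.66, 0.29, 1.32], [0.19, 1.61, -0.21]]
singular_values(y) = [1.69, 1.45]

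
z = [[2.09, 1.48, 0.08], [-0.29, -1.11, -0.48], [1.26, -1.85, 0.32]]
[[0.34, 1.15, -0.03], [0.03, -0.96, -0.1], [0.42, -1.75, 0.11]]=z@[[0.22, -0.08, -0.01], [-0.08, 0.89, -0.02], [-0.01, -0.02, 0.26]]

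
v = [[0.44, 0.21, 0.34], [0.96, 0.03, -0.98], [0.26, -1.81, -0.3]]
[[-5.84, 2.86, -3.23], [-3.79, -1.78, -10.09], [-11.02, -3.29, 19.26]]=v @ [[-10.86, 2.49, -5.23],  [5.62, 1.46, -12.19],  [-6.60, 4.30, 4.8]]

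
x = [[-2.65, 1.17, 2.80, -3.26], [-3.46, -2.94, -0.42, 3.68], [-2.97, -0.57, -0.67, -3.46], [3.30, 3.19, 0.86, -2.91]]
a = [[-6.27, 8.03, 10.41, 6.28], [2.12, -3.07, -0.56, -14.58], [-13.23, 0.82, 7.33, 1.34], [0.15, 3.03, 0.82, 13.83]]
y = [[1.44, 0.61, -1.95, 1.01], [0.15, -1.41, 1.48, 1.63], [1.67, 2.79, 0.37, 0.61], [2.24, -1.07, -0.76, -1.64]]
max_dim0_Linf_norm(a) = 14.58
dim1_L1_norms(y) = [5.01, 4.67, 5.44, 5.71]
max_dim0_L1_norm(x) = 13.31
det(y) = 56.24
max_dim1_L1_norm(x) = 10.5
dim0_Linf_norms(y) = [2.24, 2.79, 1.95, 1.64]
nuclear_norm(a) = 48.13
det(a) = -1561.08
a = x @ y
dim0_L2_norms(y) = [3.15, 3.36, 2.59, 2.6]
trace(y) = -1.24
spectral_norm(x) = 8.19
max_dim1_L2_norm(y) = 3.33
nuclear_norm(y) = 11.37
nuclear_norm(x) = 17.25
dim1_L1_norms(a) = [30.99, 20.33, 22.72, 17.83]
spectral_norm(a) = 24.44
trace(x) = -9.17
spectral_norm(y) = 3.88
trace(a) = 11.82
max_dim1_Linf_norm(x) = 3.68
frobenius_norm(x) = 10.63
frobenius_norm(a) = 30.18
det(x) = -27.83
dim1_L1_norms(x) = [9.88, 10.5, 7.67, 10.26]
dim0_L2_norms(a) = [14.79, 9.15, 12.77, 21.1]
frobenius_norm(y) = 5.89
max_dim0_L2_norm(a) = 21.1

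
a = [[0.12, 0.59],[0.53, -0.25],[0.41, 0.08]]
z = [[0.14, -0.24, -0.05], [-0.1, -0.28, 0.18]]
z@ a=[[-0.13, 0.14], [-0.09, 0.03]]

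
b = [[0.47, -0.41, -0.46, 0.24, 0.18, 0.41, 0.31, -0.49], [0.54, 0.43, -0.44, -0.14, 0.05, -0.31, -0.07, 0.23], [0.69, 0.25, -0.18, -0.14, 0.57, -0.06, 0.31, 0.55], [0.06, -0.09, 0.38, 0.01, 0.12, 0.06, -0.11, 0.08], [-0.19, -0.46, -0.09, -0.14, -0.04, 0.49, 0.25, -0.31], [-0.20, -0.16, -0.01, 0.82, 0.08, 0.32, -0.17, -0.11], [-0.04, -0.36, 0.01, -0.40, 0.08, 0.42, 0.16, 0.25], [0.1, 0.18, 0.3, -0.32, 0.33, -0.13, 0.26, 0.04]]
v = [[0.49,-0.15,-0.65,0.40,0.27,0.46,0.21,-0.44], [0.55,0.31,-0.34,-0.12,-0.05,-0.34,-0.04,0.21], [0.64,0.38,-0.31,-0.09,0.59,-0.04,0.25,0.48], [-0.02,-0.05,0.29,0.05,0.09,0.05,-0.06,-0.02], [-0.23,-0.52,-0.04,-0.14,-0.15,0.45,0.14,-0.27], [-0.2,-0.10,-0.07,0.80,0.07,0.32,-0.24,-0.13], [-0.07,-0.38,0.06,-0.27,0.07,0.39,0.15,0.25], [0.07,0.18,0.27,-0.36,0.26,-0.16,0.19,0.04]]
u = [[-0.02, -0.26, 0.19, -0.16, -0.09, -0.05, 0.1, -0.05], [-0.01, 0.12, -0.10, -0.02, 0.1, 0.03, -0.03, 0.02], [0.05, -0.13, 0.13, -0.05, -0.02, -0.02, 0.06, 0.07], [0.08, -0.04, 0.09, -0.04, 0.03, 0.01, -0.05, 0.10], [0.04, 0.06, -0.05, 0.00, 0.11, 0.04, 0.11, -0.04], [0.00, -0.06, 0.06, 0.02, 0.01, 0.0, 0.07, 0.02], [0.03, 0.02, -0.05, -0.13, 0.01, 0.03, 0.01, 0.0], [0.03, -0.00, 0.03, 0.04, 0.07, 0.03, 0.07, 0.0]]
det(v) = -0.00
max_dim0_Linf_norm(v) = 0.8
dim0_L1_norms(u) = [0.26, 0.69, 0.7, 0.46, 0.44, 0.21, 0.5, 0.3]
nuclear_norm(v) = 5.20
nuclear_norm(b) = 5.57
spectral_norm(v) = 1.54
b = u + v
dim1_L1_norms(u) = [0.92, 0.43, 0.53, 0.44, 0.45, 0.24, 0.28, 0.27]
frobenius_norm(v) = 2.42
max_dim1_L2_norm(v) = 1.17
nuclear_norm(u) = 1.19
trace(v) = 0.90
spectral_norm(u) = 0.48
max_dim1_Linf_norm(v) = 0.8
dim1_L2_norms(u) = [0.39, 0.19, 0.22, 0.18, 0.19, 0.11, 0.15, 0.12]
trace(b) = 1.21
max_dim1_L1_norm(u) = 0.92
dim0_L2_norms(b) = [1.04, 0.91, 0.82, 1.03, 0.71, 0.9, 0.63, 0.88]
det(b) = -0.00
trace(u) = 0.31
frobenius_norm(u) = 0.59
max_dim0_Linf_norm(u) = 0.26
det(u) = -0.00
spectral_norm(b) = 1.57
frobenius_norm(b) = 2.47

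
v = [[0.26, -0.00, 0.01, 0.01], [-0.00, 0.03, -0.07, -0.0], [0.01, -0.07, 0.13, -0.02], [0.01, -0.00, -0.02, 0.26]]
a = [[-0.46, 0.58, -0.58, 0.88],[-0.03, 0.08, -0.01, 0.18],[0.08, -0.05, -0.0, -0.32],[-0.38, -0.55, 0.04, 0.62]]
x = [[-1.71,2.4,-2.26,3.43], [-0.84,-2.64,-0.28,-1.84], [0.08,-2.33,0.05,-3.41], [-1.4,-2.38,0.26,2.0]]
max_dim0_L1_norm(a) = 2.0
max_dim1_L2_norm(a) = 1.29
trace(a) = 0.24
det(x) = -2.09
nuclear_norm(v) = 0.69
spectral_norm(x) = 6.83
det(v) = -0.00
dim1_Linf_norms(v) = [0.26, 0.07, 0.13, 0.26]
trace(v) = 0.68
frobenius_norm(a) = 1.63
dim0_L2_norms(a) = [0.6, 0.8, 0.58, 1.14]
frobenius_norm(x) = 8.09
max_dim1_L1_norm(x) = 9.8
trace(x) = -2.30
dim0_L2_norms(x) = [2.37, 4.88, 2.29, 5.55]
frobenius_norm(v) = 0.40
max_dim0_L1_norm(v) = 0.29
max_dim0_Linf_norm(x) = 3.43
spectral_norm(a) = 1.39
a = v @ x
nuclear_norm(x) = 12.78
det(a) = 0.00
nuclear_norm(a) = 2.38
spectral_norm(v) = 0.27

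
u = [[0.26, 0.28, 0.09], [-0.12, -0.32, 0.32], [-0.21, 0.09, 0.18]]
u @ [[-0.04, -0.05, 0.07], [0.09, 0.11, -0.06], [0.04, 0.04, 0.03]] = [[0.02, 0.02, 0.00], [-0.01, -0.02, 0.02], [0.02, 0.03, -0.01]]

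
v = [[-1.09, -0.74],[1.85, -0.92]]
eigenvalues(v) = [(-1.01+1.17j), (-1.01-1.17j)]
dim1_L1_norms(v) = [1.83, 2.77]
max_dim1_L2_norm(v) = 2.07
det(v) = 2.37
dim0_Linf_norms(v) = [1.85, 0.92]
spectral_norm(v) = 2.20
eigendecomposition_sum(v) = [[-0.54+0.55j,  (-0.37-0.32j)],[(0.93+0.8j),  -0.46+0.62j]] + [[(-0.55-0.55j), (-0.37+0.32j)], [0.93-0.80j, -0.46-0.62j]]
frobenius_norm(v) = 2.45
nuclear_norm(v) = 3.28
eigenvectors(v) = [[(0.04-0.53j), 0.04+0.53j], [-0.85+0.00j, (-0.85-0j)]]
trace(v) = -2.01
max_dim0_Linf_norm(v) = 1.85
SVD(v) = [[-0.39, 0.92], [0.92, 0.39]] @ diag([2.2006936581616166, 1.077751095071233]) @ [[0.97, -0.25],  [-0.25, -0.97]]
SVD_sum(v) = [[-0.84, 0.22],[1.96, -0.51]] + [[-0.25, -0.96], [-0.11, -0.41]]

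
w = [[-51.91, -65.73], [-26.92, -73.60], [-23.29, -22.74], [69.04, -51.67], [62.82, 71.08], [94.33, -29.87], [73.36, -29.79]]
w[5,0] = 94.33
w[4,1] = 71.08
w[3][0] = 69.04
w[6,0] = 73.36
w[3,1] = -51.67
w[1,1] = -73.6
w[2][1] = -22.74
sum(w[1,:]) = -100.52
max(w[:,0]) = 94.33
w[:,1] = [-65.73, -73.6, -22.74, -51.67, 71.08, -29.87, -29.79]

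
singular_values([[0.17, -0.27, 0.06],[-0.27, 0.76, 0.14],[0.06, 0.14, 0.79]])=[0.95, 0.72, 0.05]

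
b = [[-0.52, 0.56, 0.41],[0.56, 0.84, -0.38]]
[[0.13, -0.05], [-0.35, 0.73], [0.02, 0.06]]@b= [[-0.10, 0.03, 0.07], [0.59, 0.42, -0.42], [0.02, 0.06, -0.01]]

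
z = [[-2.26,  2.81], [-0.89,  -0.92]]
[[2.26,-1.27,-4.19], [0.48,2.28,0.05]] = z @ [[-0.75, -1.14, 0.81], [0.2, -1.37, -0.84]]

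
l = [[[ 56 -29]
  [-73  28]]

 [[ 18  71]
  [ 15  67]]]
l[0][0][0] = 56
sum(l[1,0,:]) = 89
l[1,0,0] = 18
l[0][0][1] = -29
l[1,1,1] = 67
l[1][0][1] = 71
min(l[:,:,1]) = -29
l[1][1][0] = 15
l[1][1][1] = 67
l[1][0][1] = 71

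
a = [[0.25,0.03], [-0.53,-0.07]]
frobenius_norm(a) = 0.59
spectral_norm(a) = 0.59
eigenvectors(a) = [[0.44,-0.12], [-0.9,0.99]]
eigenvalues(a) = [0.19, -0.01]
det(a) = -0.00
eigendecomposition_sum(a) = [[0.25, 0.03], [-0.51, -0.06]] + [[0.0, 0.00], [-0.02, -0.01]]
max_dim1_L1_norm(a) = 0.6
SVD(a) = [[-0.43, 0.90], [0.90, 0.43]] @ diag([0.5909252649901713, 0.002707618196061747]) @ [[-0.99, -0.13],[0.13, -0.99]]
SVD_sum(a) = [[0.25,0.03],[-0.53,-0.07]] + [[0.0, -0.0], [0.00, -0.00]]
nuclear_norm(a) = 0.59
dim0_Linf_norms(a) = [0.53, 0.07]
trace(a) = 0.18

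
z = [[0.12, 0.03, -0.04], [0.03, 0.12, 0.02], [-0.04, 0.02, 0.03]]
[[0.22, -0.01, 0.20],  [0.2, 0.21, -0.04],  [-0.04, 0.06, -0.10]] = z@ [[1.34, -0.56, 1.31], [1.41, 1.88, -0.44], [-0.38, 0.07, -1.38]]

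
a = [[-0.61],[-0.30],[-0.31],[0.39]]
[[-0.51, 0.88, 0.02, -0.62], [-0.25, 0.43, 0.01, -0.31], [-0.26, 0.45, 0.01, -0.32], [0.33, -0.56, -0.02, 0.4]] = a @ [[0.84,-1.44,-0.04,1.02]]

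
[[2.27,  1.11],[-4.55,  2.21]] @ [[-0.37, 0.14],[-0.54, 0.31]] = [[-1.44, 0.66],  [0.49, 0.05]]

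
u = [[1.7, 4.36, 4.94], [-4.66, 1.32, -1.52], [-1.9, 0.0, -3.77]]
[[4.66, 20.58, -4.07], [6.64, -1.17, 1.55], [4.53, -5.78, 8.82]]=u@[[-0.44, 0.76, 1.17], [2.35, 3.12, 1.93], [-0.98, 1.15, -2.93]]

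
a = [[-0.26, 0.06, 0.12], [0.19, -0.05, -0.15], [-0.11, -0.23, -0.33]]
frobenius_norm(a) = 0.57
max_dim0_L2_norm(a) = 0.38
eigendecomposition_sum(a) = [[-0.0, -0.0, 0.0], [0.02, 0.03, -0.01], [-0.01, -0.02, 0.0]] + [[-0.25, -0.11, -0.16], [0.16, 0.07, 0.1], [-0.11, -0.05, -0.07]] + [[-0.01,0.17,0.28], [0.01,-0.15,-0.24], [0.01,-0.16,-0.26]]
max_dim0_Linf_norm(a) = 0.33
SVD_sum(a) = [[-0.04, 0.09, 0.15], [0.04, -0.10, -0.16], [0.08, -0.19, -0.31]] + [[-0.22, -0.05, -0.03], [0.15, 0.03, 0.02], [-0.19, -0.04, -0.02]] + [[-0.00,0.01,-0.01], [-0.0,0.02,-0.01], [0.00,-0.0,0.0]]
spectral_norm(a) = 0.46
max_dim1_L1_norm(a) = 0.67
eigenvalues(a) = [0.03, -0.25, -0.43]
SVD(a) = [[0.41, 0.67, -0.62], [-0.42, -0.46, -0.78], [-0.81, 0.58, 0.09]] @ diag([0.4551276789076448, 0.33604567388476625, 0.023067313572956993]) @ [[-0.21, 0.51, 0.83], [-0.97, -0.21, -0.12], [0.11, -0.84, 0.54]]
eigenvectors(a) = [[-0.04, 0.79, -0.61],[0.85, -0.5, 0.54],[-0.53, 0.34, 0.58]]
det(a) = 0.00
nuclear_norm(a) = 0.81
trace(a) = -0.64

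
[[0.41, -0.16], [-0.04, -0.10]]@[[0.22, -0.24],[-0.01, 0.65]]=[[0.09, -0.2], [-0.01, -0.06]]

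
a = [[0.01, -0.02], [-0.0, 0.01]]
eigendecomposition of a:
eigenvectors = [[1.00, 1.0], [0.0, 0.00]]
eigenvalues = [0.01, 0.01]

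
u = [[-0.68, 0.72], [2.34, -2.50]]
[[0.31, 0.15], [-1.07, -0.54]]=u @ [[-0.49, 0.22], [-0.03, 0.42]]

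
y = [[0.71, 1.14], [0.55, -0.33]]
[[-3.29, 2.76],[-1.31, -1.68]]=y @ [[-2.99, -1.17], [-1.02, 3.15]]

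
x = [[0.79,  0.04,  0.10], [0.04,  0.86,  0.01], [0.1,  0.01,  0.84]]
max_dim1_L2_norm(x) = 0.86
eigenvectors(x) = [[0.79, -0.60, 0.13], [-0.17, -0.42, -0.89], [-0.59, -0.68, 0.43]]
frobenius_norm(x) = 1.45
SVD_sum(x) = [[0.33, 0.23, 0.38], [0.23, 0.16, 0.27], [0.38, 0.27, 0.44]] + [[0.01, -0.1, 0.05], [-0.1, 0.68, -0.33], [0.05, -0.33, 0.16]] + [[0.44,-0.10,-0.33], [-0.1,0.02,0.07], [-0.33,0.07,0.24]]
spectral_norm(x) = 0.93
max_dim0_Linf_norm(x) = 0.86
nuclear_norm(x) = 2.49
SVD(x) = [[-0.60, 0.13, -0.79], [-0.42, -0.89, 0.17], [-0.68, 0.43, 0.59]] @ diag([0.9331204924870055, 0.8493243291021114, 0.707555178410883]) @ [[-0.6, -0.42, -0.68], [0.13, -0.89, 0.43], [-0.79, 0.17, 0.59]]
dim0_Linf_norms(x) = [0.79, 0.86, 0.84]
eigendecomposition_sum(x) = [[0.44,-0.1,-0.33], [-0.1,0.02,0.07], [-0.33,0.07,0.24]] + [[0.33, 0.23, 0.38], [0.23, 0.16, 0.27], [0.38, 0.27, 0.44]] + [[0.01, -0.10, 0.05], [-0.1, 0.68, -0.33], [0.05, -0.33, 0.16]]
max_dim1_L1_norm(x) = 0.95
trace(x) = 2.49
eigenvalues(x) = [0.71, 0.93, 0.85]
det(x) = 0.56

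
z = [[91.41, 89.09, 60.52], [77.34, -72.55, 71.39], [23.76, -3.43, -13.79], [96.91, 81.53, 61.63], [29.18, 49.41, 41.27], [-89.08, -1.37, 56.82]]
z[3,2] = 61.63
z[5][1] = -1.37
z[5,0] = -89.08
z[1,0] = 77.34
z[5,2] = 56.82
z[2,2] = -13.79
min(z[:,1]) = -72.55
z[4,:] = [29.18, 49.41, 41.27]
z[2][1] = -3.43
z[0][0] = 91.41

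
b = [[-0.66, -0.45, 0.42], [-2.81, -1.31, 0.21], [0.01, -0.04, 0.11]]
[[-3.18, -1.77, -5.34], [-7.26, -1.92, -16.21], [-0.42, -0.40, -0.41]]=b @ [[1.58, -1.61, 3.18], [1.61, 4.63, 5.21], [-3.37, -1.79, -2.13]]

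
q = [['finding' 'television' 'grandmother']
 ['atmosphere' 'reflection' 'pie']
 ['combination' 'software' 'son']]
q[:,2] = ['grandmother', 'pie', 'son']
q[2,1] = 'software'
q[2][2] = 'son'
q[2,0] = 'combination'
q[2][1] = 'software'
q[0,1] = 'television'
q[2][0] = 'combination'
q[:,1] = ['television', 'reflection', 'software']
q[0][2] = 'grandmother'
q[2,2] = 'son'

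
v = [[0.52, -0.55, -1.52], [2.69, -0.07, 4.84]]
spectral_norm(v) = 5.65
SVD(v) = [[-0.20, 0.98], [0.98, 0.20]] @ diag([5.645815158545534, 1.2940908760738103]) @ [[0.45, 0.01, 0.89], [0.81, -0.43, -0.40]]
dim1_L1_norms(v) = [2.59, 7.6]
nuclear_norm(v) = 6.94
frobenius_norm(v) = 5.79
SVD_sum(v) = [[-0.51, -0.01, -1.01], [2.48, 0.04, 4.94]] + [[1.03, -0.54, -0.51], [0.21, -0.11, -0.10]]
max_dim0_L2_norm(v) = 5.07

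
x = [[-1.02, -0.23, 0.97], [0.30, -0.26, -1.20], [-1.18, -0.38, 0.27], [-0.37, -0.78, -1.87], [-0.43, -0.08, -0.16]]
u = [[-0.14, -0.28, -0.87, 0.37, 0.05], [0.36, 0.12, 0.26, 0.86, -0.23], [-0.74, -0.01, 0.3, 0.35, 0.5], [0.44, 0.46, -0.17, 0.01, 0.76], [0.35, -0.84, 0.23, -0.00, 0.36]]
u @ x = [[0.93, 0.14, -0.73], [-0.86, -0.87, -1.3], [0.05, -0.25, -1.36], [-0.44, -0.22, -0.31], [-1.04, 0.02, 1.35]]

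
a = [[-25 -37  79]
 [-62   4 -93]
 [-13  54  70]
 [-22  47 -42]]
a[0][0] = -25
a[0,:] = [-25, -37, 79]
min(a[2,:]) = -13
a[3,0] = -22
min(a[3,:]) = -42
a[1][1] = 4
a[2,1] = 54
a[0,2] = 79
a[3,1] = 47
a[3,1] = 47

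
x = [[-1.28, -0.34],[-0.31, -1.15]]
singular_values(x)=[1.55, 0.88]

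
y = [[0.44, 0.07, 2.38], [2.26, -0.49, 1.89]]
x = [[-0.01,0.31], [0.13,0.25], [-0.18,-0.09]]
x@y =[[0.7, -0.15, 0.56], [0.62, -0.11, 0.78], [-0.28, 0.03, -0.6]]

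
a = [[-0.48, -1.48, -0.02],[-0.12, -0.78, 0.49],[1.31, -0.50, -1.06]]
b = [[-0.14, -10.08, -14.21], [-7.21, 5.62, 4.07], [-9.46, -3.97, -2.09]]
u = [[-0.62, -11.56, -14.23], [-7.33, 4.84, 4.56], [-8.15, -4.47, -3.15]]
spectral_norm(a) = 1.77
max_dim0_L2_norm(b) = 14.93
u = a + b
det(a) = -1.30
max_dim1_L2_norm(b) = 17.42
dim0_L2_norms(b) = [11.9, 12.2, 14.93]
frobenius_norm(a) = 2.52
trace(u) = 1.07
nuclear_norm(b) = 33.72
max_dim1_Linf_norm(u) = 14.23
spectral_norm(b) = 19.09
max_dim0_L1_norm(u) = 21.94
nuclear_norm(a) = 3.94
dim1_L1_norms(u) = [26.41, 16.73, 15.77]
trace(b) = 3.39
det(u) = -334.22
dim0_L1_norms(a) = [1.91, 2.76, 1.57]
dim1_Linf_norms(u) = [14.23, 7.33, 8.15]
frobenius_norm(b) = 22.66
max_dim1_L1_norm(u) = 26.41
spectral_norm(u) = 20.20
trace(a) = -2.32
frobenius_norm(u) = 23.04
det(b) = -622.84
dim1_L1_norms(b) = [24.43, 16.9, 15.52]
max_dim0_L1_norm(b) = 20.37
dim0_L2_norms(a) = [1.4, 1.75, 1.17]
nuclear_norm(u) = 32.69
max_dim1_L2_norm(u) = 18.34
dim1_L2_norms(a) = [1.56, 0.93, 1.76]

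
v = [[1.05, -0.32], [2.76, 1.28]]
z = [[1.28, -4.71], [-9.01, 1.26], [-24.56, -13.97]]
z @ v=[[-11.66,  -6.44], [-5.98,  4.50], [-64.35,  -10.02]]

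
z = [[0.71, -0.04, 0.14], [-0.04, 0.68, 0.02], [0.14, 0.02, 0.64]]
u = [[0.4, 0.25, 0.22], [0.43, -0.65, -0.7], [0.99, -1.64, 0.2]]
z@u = [[0.41, -0.03, 0.21], [0.3, -0.48, -0.48], [0.70, -1.03, 0.14]]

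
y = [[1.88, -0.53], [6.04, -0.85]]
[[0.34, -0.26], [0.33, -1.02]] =y@[[-0.07, -0.20],[-0.89, -0.22]]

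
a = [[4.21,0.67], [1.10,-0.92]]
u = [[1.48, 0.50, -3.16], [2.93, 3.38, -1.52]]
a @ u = [[8.19, 4.37, -14.32], [-1.07, -2.56, -2.08]]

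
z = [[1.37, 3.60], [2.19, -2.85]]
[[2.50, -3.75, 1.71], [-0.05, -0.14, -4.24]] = z@[[0.59,-0.95,-0.88], [0.47,-0.68,0.81]]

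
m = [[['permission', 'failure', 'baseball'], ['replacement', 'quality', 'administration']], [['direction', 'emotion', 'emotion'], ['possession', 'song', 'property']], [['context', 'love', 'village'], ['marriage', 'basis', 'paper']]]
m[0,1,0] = 'replacement'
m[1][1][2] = 'property'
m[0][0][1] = 'failure'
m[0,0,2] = 'baseball'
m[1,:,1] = ['emotion', 'song']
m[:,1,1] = ['quality', 'song', 'basis']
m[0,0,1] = 'failure'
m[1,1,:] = ['possession', 'song', 'property']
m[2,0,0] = 'context'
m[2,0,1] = 'love'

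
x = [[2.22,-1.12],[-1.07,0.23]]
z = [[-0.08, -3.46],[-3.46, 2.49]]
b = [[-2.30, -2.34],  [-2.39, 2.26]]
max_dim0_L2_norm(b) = 3.32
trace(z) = 2.41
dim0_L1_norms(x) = [3.29, 1.35]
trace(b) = -0.04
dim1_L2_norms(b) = [3.28, 3.29]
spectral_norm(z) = 4.90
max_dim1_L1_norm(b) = 4.65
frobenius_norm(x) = 2.72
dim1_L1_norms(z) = [3.54, 5.95]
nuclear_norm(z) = 7.38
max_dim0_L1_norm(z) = 5.95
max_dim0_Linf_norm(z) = 3.46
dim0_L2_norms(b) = [3.32, 3.25]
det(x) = -0.69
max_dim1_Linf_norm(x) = 2.22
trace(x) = 2.45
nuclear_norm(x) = 2.96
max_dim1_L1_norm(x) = 3.34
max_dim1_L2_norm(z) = 4.26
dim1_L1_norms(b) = [4.64, 4.65]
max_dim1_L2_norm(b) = 3.29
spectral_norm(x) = 2.70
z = x + b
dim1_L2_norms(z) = [3.46, 4.26]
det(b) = -10.79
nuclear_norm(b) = 6.57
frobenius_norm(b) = 4.65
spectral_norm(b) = 3.32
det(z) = -12.17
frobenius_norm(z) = 5.49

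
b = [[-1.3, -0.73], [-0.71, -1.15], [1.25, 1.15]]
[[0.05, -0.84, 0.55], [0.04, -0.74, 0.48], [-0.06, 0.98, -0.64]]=b @ [[-0.03, 0.44, -0.29],[-0.02, 0.37, -0.24]]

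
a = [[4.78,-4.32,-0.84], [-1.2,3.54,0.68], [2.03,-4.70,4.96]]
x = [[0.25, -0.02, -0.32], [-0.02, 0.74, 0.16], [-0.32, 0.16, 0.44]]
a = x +[[4.53,-4.3,-0.52], [-1.18,2.80,0.52], [2.35,-4.86,4.52]]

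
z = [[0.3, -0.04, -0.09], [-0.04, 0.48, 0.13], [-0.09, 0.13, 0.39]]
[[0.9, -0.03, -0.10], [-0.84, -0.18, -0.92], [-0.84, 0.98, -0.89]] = z @ [[2.50, 0.65, -1.14], [-1.22, -1.14, -1.45], [-1.18, 3.03, -2.06]]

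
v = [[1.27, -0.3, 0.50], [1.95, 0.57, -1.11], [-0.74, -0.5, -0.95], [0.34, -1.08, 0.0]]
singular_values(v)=[2.53, 1.5, 1.29]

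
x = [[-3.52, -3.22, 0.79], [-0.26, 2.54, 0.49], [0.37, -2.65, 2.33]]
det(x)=-28.135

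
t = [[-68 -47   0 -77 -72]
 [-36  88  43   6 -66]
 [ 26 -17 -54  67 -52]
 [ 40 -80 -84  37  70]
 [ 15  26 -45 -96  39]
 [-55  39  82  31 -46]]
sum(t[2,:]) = -30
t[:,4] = [-72, -66, -52, 70, 39, -46]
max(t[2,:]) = 67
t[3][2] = -84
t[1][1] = 88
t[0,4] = -72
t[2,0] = 26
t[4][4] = 39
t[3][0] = 40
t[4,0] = 15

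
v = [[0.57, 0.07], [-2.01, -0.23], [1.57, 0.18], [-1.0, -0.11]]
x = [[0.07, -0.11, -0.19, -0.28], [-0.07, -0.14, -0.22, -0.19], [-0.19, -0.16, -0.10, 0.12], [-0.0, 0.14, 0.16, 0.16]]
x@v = [[0.24, 0.03], [0.09, 0.01], [-0.06, -0.01], [-0.19, -0.02]]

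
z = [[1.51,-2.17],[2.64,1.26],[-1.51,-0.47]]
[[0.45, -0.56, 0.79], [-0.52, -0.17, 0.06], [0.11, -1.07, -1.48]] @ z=[[-1.99, -2.05], [-1.32, 0.89], [-0.42, -0.89]]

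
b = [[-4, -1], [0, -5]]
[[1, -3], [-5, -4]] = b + [[5, -2], [-5, 1]]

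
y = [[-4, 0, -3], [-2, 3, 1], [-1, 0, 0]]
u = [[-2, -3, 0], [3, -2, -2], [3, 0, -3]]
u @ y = [[14, -9, 3], [-6, -6, -11], [-9, 0, -9]]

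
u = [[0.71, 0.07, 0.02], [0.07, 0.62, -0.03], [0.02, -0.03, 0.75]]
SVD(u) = [[0.35, 0.81, -0.47],[-0.03, 0.51, 0.86],[0.94, -0.29, 0.20]] @ diag([0.7583083303220729, 0.7472577591206756, 0.5744339105572519]) @ [[0.35, -0.03, 0.94], [0.81, 0.51, -0.29], [-0.47, 0.86, 0.2]]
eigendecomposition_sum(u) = [[0.13, -0.23, -0.05], [-0.23, 0.42, 0.10], [-0.05, 0.10, 0.02]] + [[0.49, 0.31, -0.17], [0.31, 0.2, -0.11], [-0.17, -0.11, 0.06]] + [[0.09, -0.01, 0.25],[-0.01, 0.00, -0.02],[0.25, -0.02, 0.66]]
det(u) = 0.33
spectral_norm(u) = 0.76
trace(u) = 2.08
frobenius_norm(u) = 1.21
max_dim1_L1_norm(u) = 0.8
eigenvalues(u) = [0.57, 0.75, 0.76]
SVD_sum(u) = [[0.09, -0.01, 0.25],[-0.01, 0.00, -0.02],[0.25, -0.02, 0.66]] + [[0.49, 0.31, -0.17], [0.31, 0.20, -0.11], [-0.17, -0.11, 0.06]] + [[0.13, -0.23, -0.05], [-0.23, 0.42, 0.10], [-0.05, 0.1, 0.02]]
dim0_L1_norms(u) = [0.8, 0.72, 0.8]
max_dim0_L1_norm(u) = 0.8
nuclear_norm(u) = 2.08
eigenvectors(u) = [[-0.47, 0.81, 0.35],[0.86, 0.51, -0.03],[0.20, -0.29, 0.94]]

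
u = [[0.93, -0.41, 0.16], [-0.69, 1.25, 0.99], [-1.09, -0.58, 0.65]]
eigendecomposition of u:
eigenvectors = [[-0.49+0.00j,(0.15-0.29j),0.15+0.29j],[0.87+0.00j,-0.20-0.56j,(-0.2+0.56j)],[0.02+0.00j,(0.73+0j),0.73-0.00j]]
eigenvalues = [(1.66+0j), (0.59+0.87j), (0.59-0.87j)]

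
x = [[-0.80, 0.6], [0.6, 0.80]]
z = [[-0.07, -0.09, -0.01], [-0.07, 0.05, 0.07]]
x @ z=[[0.01, 0.1, 0.05], [-0.10, -0.01, 0.05]]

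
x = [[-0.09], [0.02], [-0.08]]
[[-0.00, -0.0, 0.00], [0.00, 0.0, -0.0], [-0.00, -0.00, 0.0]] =x @ [[0.01,0.02,-0.02]]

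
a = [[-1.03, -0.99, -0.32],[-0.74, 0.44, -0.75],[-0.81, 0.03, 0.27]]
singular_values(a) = [1.66, 1.01, 0.63]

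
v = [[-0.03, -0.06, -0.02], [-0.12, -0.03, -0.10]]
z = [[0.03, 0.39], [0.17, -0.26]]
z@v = [[-0.05, -0.01, -0.04], [0.03, -0.00, 0.02]]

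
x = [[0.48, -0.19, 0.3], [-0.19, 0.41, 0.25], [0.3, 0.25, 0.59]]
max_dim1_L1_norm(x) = 1.14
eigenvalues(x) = [-0.0, 0.62, 0.86]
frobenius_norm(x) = 1.06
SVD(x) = [[-0.53, 0.62, -0.58], [-0.23, -0.77, -0.60], [-0.81, -0.19, 0.55]] @ diag([0.8566824692567638, 0.6244148802616479, 0.0010973495184119306]) @ [[-0.53, -0.23, -0.81], [0.62, -0.77, -0.19], [0.58, 0.60, -0.55]]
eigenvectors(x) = [[0.58, 0.62, 0.53],  [0.6, -0.77, 0.23],  [-0.55, -0.19, 0.81]]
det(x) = -0.00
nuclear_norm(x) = 1.48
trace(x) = 1.48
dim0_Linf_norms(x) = [0.48, 0.41, 0.59]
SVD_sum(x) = [[0.24, 0.10, 0.37], [0.10, 0.04, 0.16], [0.37, 0.16, 0.57]] + [[0.24, -0.29, -0.07], [-0.29, 0.37, 0.09], [-0.07, 0.09, 0.02]] + [[-0.00,  -0.00,  0.0],[-0.0,  -0.0,  0.0],[0.0,  0.0,  -0.00]]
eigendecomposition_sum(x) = [[-0.00, -0.00, 0.00], [-0.0, -0.00, 0.0], [0.0, 0.00, -0.00]] + [[0.24, -0.29, -0.07], [-0.29, 0.37, 0.09], [-0.07, 0.09, 0.02]] + [[0.24, 0.10, 0.37], [0.1, 0.04, 0.16], [0.37, 0.16, 0.57]]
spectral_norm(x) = 0.86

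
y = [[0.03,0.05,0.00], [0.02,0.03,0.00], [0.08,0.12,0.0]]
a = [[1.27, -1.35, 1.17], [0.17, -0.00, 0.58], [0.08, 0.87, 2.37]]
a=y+[[1.24, -1.40, 1.17], [0.15, -0.03, 0.58], [0.00, 0.75, 2.37]]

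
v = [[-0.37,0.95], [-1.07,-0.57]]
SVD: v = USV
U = [[0.29, -0.96], [-0.96, -0.29]]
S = [1.23, 1.0]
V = [[0.74, 0.67], [0.67, -0.74]]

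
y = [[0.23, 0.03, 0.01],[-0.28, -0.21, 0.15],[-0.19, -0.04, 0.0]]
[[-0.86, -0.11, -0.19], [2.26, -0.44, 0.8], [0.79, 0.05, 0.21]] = y@[[-3.80,-0.74,-0.39],[-1.59,2.33,-3.32],[5.78,-1.05,-0.06]]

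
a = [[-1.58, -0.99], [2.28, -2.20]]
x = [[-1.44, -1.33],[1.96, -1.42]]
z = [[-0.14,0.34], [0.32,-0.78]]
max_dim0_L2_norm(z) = 0.85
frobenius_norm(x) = 3.11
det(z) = 0.00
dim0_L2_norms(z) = [0.35, 0.85]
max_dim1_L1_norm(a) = 4.48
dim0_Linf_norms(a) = [2.28, 2.2]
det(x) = 4.65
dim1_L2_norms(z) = [0.37, 0.84]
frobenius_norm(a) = 3.68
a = x + z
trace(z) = -0.92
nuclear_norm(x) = 4.36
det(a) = 5.73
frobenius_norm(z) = 0.92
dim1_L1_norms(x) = [2.77, 3.38]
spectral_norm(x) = 2.49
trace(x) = -2.86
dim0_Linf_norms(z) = [0.32, 0.78]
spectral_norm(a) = 3.21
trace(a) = -3.78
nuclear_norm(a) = 5.00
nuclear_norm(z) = 0.92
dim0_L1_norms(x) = [3.4, 2.75]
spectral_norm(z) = 0.92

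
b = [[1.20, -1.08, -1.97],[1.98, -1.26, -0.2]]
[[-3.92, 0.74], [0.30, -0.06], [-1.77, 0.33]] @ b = [[-3.24, 3.3, 7.57], [0.24, -0.25, -0.58], [-1.47, 1.50, 3.42]]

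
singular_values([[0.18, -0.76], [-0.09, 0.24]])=[0.82, 0.03]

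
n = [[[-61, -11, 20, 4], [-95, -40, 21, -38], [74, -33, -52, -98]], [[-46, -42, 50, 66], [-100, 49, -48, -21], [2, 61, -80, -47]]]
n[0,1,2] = 21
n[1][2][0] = 2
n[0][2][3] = -98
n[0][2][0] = 74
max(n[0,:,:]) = 74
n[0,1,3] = -38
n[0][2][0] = 74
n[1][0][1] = -42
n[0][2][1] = -33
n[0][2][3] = -98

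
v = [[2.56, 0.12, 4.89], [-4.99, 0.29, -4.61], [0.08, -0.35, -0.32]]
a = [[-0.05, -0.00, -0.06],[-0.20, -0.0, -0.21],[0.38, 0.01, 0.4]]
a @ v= [[-0.13, 0.01, -0.23], [-0.53, 0.05, -0.91], [0.95, -0.09, 1.68]]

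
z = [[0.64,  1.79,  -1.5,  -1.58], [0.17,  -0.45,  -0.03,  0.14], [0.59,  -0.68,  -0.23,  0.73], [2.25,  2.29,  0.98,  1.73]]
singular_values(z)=[3.82, 2.93, 1.03, 0.13]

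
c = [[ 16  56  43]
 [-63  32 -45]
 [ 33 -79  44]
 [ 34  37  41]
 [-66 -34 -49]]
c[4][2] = -49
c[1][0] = -63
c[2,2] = 44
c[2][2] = 44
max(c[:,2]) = 44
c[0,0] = 16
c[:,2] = [43, -45, 44, 41, -49]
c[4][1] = -34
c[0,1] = 56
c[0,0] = 16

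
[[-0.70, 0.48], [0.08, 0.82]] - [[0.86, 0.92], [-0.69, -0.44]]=[[-1.56,-0.44], [0.77,1.26]]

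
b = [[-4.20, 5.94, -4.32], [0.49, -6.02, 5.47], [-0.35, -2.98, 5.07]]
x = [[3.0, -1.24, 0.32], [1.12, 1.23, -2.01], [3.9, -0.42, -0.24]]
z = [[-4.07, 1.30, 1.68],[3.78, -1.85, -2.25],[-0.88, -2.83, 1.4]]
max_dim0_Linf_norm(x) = 3.9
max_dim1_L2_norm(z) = 4.77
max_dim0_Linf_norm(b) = 6.02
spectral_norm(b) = 12.60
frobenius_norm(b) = 13.14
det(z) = 11.44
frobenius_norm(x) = 5.74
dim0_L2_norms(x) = [5.05, 1.8, 2.05]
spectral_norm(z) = 6.61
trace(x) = 3.99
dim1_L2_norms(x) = [3.26, 2.61, 3.93]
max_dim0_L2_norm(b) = 8.97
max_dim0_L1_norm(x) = 8.02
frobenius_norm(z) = 7.39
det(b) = 49.01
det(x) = 4.28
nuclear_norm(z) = 10.40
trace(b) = -5.15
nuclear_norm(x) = 8.00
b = z @ x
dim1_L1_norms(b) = [14.46, 11.98, 8.4]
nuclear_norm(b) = 17.27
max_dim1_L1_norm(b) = 14.46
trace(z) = -4.52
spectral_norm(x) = 5.13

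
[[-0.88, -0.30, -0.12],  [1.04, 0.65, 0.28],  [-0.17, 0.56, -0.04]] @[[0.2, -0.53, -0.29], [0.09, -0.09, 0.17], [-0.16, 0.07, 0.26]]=[[-0.18, 0.49, 0.17], [0.22, -0.59, -0.12], [0.02, 0.04, 0.13]]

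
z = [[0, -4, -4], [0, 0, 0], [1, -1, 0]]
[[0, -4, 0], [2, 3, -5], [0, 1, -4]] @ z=[[0, 0, 0], [-5, -3, -8], [-4, 4, 0]]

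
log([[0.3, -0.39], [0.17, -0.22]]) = [[6.61, -16.00], [6.98, -14.73]]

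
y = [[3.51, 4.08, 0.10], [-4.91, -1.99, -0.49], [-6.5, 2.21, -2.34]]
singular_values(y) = [9.17, 5.06, 0.35]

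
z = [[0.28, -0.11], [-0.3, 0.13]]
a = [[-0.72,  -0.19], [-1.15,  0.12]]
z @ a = [[-0.08,-0.07], [0.07,0.07]]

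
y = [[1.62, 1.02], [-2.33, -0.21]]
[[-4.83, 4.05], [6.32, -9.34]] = y @ [[-2.67, 4.26], [-0.49, -2.80]]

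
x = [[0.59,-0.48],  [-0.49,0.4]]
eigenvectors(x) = [[0.77, 0.63],[-0.64, 0.78]]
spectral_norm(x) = 0.99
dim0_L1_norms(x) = [1.08, 0.88]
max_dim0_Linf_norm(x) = 0.59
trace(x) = 0.99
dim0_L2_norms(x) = [0.77, 0.62]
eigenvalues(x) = [0.99, 0.0]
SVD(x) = [[-0.77, 0.64], [0.64, 0.77]] @ diag([0.9892418036072166, 0.0008087001550914436]) @ [[-0.78, 0.63], [0.63, 0.78]]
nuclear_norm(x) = 0.99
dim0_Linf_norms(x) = [0.59, 0.48]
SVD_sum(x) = [[0.59, -0.48], [-0.49, 0.4]] + [[0.0, 0.0], [0.00, 0.00]]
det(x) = 0.00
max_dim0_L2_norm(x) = 0.77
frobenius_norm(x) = 0.99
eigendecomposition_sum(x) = [[0.59, -0.48], [-0.49, 0.4]] + [[0.0, 0.0], [0.00, 0.00]]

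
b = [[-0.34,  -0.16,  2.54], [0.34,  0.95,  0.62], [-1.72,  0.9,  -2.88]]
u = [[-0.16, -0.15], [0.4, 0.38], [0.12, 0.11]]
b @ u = [[0.30, 0.27], [0.40, 0.38], [0.29, 0.28]]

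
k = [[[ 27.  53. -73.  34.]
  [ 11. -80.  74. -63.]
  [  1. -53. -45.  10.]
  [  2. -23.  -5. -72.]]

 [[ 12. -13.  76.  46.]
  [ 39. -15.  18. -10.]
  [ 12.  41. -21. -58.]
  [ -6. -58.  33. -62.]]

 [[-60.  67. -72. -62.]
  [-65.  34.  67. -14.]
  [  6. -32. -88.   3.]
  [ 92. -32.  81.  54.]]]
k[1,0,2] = 76.0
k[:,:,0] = [[27.0, 11.0, 1.0, 2.0], [12.0, 39.0, 12.0, -6.0], [-60.0, -65.0, 6.0, 92.0]]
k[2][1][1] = 34.0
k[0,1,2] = 74.0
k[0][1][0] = 11.0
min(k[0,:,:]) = -80.0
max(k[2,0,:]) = 67.0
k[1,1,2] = 18.0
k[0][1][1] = -80.0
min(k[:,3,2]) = -5.0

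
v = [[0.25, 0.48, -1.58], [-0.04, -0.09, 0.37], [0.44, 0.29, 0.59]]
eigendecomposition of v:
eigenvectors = [[(-0.88+0j),(-0.88-0j),-0.66+0.00j], [0.20+0.01j,0.20-0.01j,0.74+0.00j], [(0.13+0.41j),(0.13-0.41j),(0.13+0j)]]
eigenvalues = [(0.37+0.73j), (0.37-0.73j), (0.01+0j)]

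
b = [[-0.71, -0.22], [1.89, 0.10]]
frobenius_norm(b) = 2.03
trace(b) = -0.61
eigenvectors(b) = [[(0.2-0.25j),0.20+0.25j], [(-0.95+0j),-0.95-0.00j]]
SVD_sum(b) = [[-0.72,-0.06],  [1.88,0.16]] + [[0.01, -0.16],[0.01, -0.06]]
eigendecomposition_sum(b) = [[-0.36+0.13j, (-0.11-0.07j)], [0.95+0.57j, 0.05+0.37j]] + [[(-0.36-0.13j), -0.11+0.07j], [(0.95-0.57j), 0.05-0.37j]]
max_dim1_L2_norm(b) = 1.89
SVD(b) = [[-0.36, 0.93],[0.93, 0.36]] @ diag([2.0262386374228294, 0.17016751809577113]) @ [[1.0, 0.08], [0.08, -1.0]]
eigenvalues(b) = [(-0.31+0.5j), (-0.31-0.5j)]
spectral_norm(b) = 2.03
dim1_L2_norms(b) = [0.74, 1.89]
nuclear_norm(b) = 2.20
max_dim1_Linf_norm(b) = 1.89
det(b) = 0.34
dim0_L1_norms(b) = [2.6, 0.32]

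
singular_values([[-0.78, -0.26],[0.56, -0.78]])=[1.03, 0.73]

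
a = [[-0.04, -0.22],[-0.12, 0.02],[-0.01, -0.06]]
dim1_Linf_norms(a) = [0.22, 0.12, 0.06]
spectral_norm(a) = 0.23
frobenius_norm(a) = 0.26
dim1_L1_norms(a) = [0.26, 0.14, 0.07]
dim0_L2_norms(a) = [0.13, 0.23]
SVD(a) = [[0.96, -0.01], [0.01, 1.0], [0.26, -0.01]] @ diag([0.2317392599200909, 0.1216425723654698]) @ [[-0.18,  -0.98], [-0.98,  0.18]]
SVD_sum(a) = [[-0.04,-0.22], [-0.0,-0.00], [-0.01,-0.06]] + [[0.00,-0.00], [-0.12,0.02], [0.00,-0.00]]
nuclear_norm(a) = 0.35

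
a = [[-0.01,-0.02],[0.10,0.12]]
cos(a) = [[1.00, 0.00], [-0.01, 0.99]]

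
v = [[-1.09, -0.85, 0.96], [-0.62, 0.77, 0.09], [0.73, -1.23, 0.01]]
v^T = [[-1.09, -0.62, 0.73],[-0.85, 0.77, -1.23],[0.96, 0.09, 0.01]]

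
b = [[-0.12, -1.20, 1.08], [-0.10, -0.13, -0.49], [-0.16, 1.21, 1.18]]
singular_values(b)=[1.75, 1.63, 0.15]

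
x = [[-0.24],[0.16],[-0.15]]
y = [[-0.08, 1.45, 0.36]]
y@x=[[0.2]]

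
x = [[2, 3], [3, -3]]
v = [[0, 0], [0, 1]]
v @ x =[[0, 0], [3, -3]]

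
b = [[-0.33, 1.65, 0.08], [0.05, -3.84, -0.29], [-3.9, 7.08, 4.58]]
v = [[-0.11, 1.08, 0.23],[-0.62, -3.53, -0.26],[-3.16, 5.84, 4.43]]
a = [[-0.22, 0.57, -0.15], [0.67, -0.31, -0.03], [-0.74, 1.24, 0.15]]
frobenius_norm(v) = 8.82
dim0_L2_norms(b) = [3.91, 8.22, 4.59]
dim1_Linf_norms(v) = [1.08, 3.53, 5.84]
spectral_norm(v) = 8.46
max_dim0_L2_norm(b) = 8.22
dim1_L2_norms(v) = [1.11, 3.59, 7.98]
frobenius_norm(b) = 10.20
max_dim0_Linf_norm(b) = 7.08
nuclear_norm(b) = 12.46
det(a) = -0.13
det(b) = 5.44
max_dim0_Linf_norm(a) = 1.24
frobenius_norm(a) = 1.75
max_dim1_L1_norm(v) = 13.43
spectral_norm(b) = 9.93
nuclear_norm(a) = 2.29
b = a + v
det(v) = 2.01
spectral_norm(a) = 1.69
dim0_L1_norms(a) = [1.63, 2.12, 0.33]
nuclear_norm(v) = 11.06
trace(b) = 0.41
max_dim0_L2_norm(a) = 1.4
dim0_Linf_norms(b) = [3.9, 7.08, 4.58]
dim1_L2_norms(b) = [1.68, 3.85, 9.29]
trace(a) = -0.38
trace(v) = 0.79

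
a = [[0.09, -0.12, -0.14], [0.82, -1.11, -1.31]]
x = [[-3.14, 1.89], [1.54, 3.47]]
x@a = [[1.27, -1.72, -2.04],  [2.98, -4.04, -4.76]]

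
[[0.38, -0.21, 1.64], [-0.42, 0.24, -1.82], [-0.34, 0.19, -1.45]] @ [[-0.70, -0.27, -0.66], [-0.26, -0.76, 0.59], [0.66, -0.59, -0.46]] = [[0.87, -0.91, -1.13], [-0.97, 1.0, 1.26], [-0.77, 0.80, 1.00]]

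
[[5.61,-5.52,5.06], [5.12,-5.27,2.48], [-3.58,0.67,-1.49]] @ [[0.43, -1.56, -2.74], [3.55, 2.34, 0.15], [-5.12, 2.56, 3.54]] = [[-43.09, -8.71, 1.71], [-29.20, -13.97, -6.04], [8.47, 3.34, 4.64]]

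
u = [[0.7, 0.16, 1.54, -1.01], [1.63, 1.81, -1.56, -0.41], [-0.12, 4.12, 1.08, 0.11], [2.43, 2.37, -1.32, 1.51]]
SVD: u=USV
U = [[-0.01, -0.34, -0.9, 0.28], [-0.44, 0.34, -0.36, -0.75], [-0.63, -0.73, 0.26, -0.08], [-0.64, 0.49, 0.00, 0.6]]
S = [5.51, 3.33, 1.76, 1.27]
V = [[-0.40,-0.89,0.15,-0.15], [0.48,-0.39,-0.75,0.26], [-0.7,0.15,-0.31,0.62], [0.35,-0.18,0.57,0.73]]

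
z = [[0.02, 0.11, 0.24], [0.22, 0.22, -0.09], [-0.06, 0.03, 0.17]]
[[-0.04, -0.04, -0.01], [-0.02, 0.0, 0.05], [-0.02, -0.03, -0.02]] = z @ [[-0.1, 0.11, 0.06], [-0.03, -0.14, 0.11], [-0.13, -0.10, -0.11]]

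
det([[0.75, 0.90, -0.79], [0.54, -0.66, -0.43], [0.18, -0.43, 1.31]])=-1.404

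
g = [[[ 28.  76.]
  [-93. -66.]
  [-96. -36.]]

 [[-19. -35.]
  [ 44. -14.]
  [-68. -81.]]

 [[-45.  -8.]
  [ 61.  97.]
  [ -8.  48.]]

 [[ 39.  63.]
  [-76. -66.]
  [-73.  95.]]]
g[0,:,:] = [[28.0, 76.0], [-93.0, -66.0], [-96.0, -36.0]]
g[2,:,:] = [[-45.0, -8.0], [61.0, 97.0], [-8.0, 48.0]]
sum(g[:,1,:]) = -113.0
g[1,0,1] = -35.0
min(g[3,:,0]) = -76.0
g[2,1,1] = 97.0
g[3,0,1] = 63.0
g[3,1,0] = -76.0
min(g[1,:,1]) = -81.0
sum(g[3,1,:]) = -142.0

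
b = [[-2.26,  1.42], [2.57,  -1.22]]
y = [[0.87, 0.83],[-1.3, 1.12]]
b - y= [[-3.13, 0.59], [3.87, -2.34]]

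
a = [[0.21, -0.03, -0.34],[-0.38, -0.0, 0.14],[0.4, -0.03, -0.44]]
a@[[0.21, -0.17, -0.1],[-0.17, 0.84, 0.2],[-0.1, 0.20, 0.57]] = [[0.08, -0.13, -0.22], [-0.09, 0.09, 0.12], [0.13, -0.18, -0.30]]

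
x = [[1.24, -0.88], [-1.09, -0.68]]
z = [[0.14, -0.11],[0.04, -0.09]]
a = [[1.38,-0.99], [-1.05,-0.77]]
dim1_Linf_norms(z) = [0.14, 0.09]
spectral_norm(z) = 0.20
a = x + z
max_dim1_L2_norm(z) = 0.18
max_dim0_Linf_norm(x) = 1.24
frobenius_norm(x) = 1.99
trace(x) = 0.56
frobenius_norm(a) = 2.14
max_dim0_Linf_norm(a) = 1.38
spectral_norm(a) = 1.79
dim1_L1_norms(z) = [0.25, 0.13]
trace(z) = 0.05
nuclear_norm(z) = 0.24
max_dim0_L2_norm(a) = 1.73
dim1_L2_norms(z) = [0.18, 0.1]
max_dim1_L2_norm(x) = 1.52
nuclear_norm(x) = 2.75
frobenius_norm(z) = 0.20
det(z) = -0.01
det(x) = -1.80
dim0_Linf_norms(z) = [0.14, 0.11]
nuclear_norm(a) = 2.96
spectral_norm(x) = 1.67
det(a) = -2.10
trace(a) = 0.61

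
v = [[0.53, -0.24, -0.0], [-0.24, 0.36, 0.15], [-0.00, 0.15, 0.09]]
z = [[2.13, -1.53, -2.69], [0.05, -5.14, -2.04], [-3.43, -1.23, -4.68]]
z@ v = [[1.5, -1.47, -0.47], [1.26, -2.17, -0.95], [-1.52, -0.32, -0.61]]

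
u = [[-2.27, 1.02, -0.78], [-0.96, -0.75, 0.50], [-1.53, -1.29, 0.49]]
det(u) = -1.001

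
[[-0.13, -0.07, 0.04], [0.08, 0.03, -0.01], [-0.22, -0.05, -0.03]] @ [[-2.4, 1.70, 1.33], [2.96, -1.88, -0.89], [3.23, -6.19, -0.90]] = [[0.23, -0.34, -0.15], [-0.14, 0.14, 0.09], [0.28, -0.09, -0.22]]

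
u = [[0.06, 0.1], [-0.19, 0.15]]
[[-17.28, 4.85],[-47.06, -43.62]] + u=[[-17.22, 4.95], [-47.25, -43.47]]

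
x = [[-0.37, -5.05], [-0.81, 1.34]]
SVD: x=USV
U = [[-0.97, 0.25], [0.25, 0.97]]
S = [5.23, 0.88]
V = [[0.03, 1.0], [-1.0, 0.03]]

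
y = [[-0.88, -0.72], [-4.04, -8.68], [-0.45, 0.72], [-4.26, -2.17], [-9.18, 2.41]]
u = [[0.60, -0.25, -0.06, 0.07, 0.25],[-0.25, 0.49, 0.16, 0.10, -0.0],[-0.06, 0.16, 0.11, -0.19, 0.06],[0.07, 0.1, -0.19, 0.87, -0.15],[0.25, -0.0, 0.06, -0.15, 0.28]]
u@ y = [[-2.08, 2.15], [-2.26, -4.18], [-0.38, -0.71], [-2.71, -3.3], [-2.18, 0.86]]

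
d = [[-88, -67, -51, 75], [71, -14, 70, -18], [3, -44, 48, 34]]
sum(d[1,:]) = 109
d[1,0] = 71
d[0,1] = -67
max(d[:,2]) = 70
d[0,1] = -67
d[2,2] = 48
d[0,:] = [-88, -67, -51, 75]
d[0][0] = -88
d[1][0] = 71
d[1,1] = -14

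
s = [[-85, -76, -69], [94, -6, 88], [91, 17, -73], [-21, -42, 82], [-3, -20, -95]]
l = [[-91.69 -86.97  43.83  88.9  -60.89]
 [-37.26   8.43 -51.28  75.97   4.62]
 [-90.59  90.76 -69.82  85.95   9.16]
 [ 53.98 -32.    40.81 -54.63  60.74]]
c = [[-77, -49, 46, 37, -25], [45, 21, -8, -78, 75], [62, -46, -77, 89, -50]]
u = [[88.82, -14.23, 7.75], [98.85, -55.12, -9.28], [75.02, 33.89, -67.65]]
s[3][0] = -21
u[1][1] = -55.12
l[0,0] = -91.69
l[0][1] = -86.97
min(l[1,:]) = -51.28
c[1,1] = 21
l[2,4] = 9.16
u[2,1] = 33.89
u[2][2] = -67.65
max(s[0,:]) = -69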